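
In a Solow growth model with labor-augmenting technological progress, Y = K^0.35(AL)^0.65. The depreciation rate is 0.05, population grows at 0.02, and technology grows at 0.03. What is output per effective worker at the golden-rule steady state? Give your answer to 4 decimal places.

y_gold ≈ 1.9632

Break-even investment rate: n + g + δ = 0.02 + 0.03 + 0.05 = 0.1.
Setting f'(k) = n+g+δ gives 0.35·k^(0.35−1) = 0.1, hence k_gold = (0.35/0.1)^(1/0.65) ≈ 6.8711.
Output: y_gold = k_gold^0.35 = 6.8711^0.35 ≈ 1.9632.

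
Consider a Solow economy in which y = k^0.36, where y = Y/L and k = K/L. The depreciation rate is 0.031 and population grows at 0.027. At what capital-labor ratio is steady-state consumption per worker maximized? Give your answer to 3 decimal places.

n + δ = 0.027 + 0.031 = 0.058.
Setting f'(k) = n+δ gives 0.36·k^(0.36−1) = 0.058, hence k_gold = (0.36/0.058)^(1/0.64) ≈ 17.3327.

k_gold ≈ 17.333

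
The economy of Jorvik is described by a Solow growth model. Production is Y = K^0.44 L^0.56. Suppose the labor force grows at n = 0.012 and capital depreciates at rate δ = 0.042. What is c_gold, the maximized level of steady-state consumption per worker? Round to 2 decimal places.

c_gold ≈ 2.91

Break-even investment rate: n + δ = 0.012 + 0.042 = 0.054.
At the golden rule the marginal product of capital equals n+δ: 0.44·k^(0.44−1) = 0.054. Solving, k_gold = (0.44/0.054)^(1/0.56) ≈ 42.3537.
y_gold = 42.3537^0.44 ≈ 5.1979.
c_gold = y_gold − (n+δ)·k_gold = 5.1979 − 0.054·42.3537 ≈ 2.9109.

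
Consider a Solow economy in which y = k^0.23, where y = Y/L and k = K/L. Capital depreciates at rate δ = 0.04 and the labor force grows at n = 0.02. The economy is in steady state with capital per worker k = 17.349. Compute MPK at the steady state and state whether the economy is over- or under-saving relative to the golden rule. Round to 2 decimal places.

over-saving; MPK ≈ 0.03

n + δ = 0.02 + 0.04 = 0.06.
MPK = 0.23·k^(0.23−1) = 0.23·17.349^(-0.77) ≈ 0.0256.
MPK < 0.06, so the economy is dynamically inefficient (over-saving).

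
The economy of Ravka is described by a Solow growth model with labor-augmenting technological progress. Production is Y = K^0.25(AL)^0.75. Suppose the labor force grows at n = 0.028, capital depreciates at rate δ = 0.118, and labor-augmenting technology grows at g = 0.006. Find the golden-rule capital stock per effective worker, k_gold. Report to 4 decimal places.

Capital per effective worker breaks even when investment replaces (n + g + δ)·k; here n + g + δ = 0.152.
Golden rule sets MPK = n+g+δ: 0.25·k^(0.25−1) = 0.152, so k_gold = (0.25/0.152)^(1/0.75) ≈ 1.9415.

k_gold ≈ 1.9415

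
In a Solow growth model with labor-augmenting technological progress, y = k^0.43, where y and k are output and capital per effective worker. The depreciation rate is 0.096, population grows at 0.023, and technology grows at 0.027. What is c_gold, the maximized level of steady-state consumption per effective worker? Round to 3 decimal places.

c_gold ≈ 1.288

Capital per effective worker breaks even when investment replaces (n + g + δ)·k; here n + g + δ = 0.146.
At the golden rule the marginal product of capital equals n+g+δ: 0.43·k^(0.43−1) = 0.146. Solving, k_gold = (0.43/0.146)^(1/0.57) ≈ 6.6529.
y_gold = 6.6529^0.43 ≈ 2.2589.
c_gold = y_gold − (n+g+δ)·k_gold = 2.2589 − 0.146·6.6529 ≈ 1.2876.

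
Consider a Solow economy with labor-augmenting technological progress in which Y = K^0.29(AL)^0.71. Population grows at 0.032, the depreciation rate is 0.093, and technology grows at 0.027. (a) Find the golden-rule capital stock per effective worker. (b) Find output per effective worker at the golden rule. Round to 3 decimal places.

Capital per effective worker breaks even when investment replaces (n + g + δ)·k; here n + g + δ = 0.152.
Golden rule sets MPK = n+g+δ: 0.29·k^(0.29−1) = 0.152, so k_gold = (0.29/0.152)^(1/0.71) ≈ 2.4840.
y_gold = 2.4840^0.29 ≈ 1.3019.

(a) k_gold ≈ 2.484; (b) y_gold ≈ 1.302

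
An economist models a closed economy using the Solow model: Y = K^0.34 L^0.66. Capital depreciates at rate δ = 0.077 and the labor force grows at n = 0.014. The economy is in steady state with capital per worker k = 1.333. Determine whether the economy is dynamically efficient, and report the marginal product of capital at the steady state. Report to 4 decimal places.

dynamically efficient; MPK ≈ 0.2812

Break-even investment rate: n + δ = 0.014 + 0.077 = 0.091.
MPK = 0.34·k^(0.34−1) = 0.34·1.333^(-0.66) ≈ 0.2812.
MPK > 0.091, so the economy is dynamically efficient (under-saving).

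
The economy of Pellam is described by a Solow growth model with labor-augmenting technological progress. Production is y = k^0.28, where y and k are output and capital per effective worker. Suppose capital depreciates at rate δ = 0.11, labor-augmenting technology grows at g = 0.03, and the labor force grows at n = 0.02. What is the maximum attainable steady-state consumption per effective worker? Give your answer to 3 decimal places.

c_gold ≈ 0.895

The effective depreciation rate is n + g + δ = 0.02 + 0.03 + 0.11 = 0.16.
Setting f'(k) = n+g+δ gives 0.28·k^(0.28−1) = 0.16, hence k_gold = (0.28/0.16)^(1/0.72) ≈ 2.1755.
y_gold = 2.1755^0.28 ≈ 1.2431.
c_gold = y_gold − (n+g+δ)·k_gold = 1.2431 − 0.16·2.1755 ≈ 0.8950.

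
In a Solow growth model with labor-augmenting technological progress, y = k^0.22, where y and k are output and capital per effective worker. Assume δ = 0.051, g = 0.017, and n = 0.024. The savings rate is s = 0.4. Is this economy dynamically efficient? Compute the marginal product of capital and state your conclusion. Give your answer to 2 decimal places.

dynamically inefficient; MPK ≈ 0.05

Capital per effective worker breaks even when investment replaces (n + g + δ)·k; here n + g + δ = 0.092.
Steady-state k*: s·k^0.22 = 0.092·k gives k* = (0.4/0.092)^(1/0.78) ≈ 6.5811.
MPK = 0.22·6.5811^(-0.78) ≈ 0.0506.
MPK < n+g+δ = 0.092, so the economy is dynamically inefficient (over-saving).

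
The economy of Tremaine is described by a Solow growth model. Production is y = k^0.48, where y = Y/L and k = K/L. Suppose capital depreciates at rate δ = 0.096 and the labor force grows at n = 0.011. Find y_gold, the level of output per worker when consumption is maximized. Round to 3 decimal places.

y_gold ≈ 3.997

n + δ = 0.011 + 0.096 = 0.107.
At the golden rule the marginal product of capital equals n+δ: 0.48·k^(0.48−1) = 0.107. Solving, k_gold = (0.48/0.107)^(1/0.52) ≈ 17.9297.
Output: y_gold = k_gold^0.48 = 17.9297^0.48 ≈ 3.9968.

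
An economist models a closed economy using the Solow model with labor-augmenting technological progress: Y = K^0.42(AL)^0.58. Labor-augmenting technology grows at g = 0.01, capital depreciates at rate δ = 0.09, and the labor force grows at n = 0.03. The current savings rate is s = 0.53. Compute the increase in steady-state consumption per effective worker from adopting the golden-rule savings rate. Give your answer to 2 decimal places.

Break-even investment rate: n + g + δ = 0.03 + 0.01 + 0.09 = 0.13.
Current steady state (s = 0.53): k* = (0.53/0.13)^(1/0.58) ≈ 11.2797, y* = 11.2797^0.42 ≈ 2.7667, c* = (1−0.53)·2.7667 ≈ 1.3004.
At the golden rule the marginal product of capital equals n+g+δ: 0.42·k^(0.42−1) = 0.13. Solving, k_gold = (0.42/0.13)^(1/0.58) ≈ 7.5529.
y_gold = 7.5529^0.42 ≈ 2.3378, c_gold = y_gold − 0.13·k_gold ≈ 1.3559.
Gain: Δc = 1.3559 − 1.3004 ≈ 0.0556.

Δc ≈ 0.06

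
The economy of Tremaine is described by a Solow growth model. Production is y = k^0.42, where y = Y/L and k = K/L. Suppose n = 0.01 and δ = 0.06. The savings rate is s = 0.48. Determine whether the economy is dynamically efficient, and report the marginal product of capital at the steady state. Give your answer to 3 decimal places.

n + δ = 0.01 + 0.06 = 0.07.
Steady-state k*: s·k^0.42 = 0.07·k gives k* = (0.48/0.07)^(1/0.58) ≈ 27.6456.
MPK = 0.42·27.6456^(-0.58) ≈ 0.0612.
MPK < n+δ = 0.07, so the economy is dynamically inefficient (over-saving).

dynamically inefficient; MPK ≈ 0.061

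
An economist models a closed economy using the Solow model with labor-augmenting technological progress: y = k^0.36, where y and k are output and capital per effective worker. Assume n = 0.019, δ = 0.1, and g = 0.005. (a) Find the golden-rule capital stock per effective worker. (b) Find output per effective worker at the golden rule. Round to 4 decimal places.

Break-even investment rate: n + g + δ = 0.019 + 0.005 + 0.1 = 0.124.
At the golden rule the marginal product of capital equals n+g+δ: 0.36·k^(0.36−1) = 0.124. Solving, k_gold = (0.36/0.124)^(1/0.64) ≈ 5.2875.
y_gold = 5.2875^0.36 ≈ 1.8213.

(a) k_gold ≈ 5.2875; (b) y_gold ≈ 1.8213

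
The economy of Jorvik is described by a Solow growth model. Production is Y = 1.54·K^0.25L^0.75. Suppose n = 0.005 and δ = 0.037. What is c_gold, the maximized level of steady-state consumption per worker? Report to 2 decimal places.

c_gold ≈ 2.42

n + δ = 0.005 + 0.037 = 0.042.
At the golden rule the marginal product of capital equals n+δ: 0.25·1.54·k^(0.25−1) = 0.042. Solving, k_gold = (0.25·1.54/0.042)^(1/0.75) ≈ 19.1844.
y_gold = 1.54·19.1844^0.25 ≈ 3.2230.
c_gold = y_gold − (n+δ)·k_gold = 3.2230 − 0.042·19.1844 ≈ 2.4172.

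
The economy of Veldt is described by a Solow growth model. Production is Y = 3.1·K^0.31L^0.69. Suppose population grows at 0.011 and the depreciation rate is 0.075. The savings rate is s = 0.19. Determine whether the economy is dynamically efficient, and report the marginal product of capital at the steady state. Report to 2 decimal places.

Break-even investment rate: n + δ = 0.011 + 0.075 = 0.086.
Steady-state k*: s·A·k^0.31 = 0.086·k gives k* = (0.19·3.1/0.086)^(1/0.69) ≈ 16.2569.
MPK = 0.31·3.1·16.2569^(-0.69) ≈ 0.1403.
MPK > n+δ = 0.086, so the economy is dynamically efficient (under-saving).

dynamically efficient; MPK ≈ 0.14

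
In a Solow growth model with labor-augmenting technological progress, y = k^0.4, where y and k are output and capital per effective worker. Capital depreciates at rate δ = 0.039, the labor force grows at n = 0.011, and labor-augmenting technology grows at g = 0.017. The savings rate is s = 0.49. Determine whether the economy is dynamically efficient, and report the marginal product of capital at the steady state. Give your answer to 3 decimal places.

dynamically inefficient; MPK ≈ 0.055

Break-even investment rate: n + g + δ = 0.011 + 0.017 + 0.039 = 0.067.
Steady-state k*: s·k^0.4 = 0.067·k gives k* = (0.49/0.067)^(1/0.6) ≈ 27.5551.
MPK = 0.4·27.5551^(-0.6) ≈ 0.0547.
MPK < n+g+δ = 0.067, so the economy is dynamically inefficient (over-saving).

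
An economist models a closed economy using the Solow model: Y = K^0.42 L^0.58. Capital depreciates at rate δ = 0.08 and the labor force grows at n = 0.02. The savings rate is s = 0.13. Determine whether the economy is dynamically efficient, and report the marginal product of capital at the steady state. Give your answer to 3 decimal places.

n + δ = 0.02 + 0.08 = 0.1.
Steady-state k*: s·k^0.42 = 0.1·k gives k* = (0.13/0.1)^(1/0.58) ≈ 1.5720.
MPK = 0.42·1.5720^(-0.58) ≈ 0.3231.
MPK > n+δ = 0.1, so the economy is dynamically efficient (under-saving).

dynamically efficient; MPK ≈ 0.323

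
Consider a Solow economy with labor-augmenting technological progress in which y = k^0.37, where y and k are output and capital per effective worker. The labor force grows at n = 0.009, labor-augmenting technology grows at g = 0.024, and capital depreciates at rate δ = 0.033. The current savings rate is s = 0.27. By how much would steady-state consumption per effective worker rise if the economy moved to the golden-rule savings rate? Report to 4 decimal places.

Δc ≈ 0.0642

Break-even investment rate: n + g + δ = 0.009 + 0.024 + 0.033 = 0.066.
Current steady state (s = 0.27): k* = (0.27/0.066)^(1/0.63) ≈ 9.3571, y* = 9.3571^0.37 ≈ 2.2873, c* = (1−0.27)·2.2873 ≈ 1.6697.
At the golden rule the marginal product of capital equals n+g+δ: 0.37·k^(0.37−1) = 0.066. Solving, k_gold = (0.37/0.066)^(1/0.63) ≈ 15.4293.
y_gold = 15.4293^0.37 ≈ 2.7523, c_gold = y_gold − 0.066·k_gold ≈ 1.7339.
Gain: Δc = 1.7339 − 1.6697 ≈ 0.0642.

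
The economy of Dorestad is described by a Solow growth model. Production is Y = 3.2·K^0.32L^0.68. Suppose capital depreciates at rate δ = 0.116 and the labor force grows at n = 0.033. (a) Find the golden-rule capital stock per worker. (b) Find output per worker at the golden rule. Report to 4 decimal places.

Capital per worker breaks even when investment replaces (n + δ)·k; here n + δ = 0.149.
At the golden rule the marginal product of capital equals n+δ: 0.32·3.2·k^(0.32−1) = 0.149. Solving, k_gold = (0.32·3.2/0.149)^(1/0.68) ≈ 17.0235.
y_gold = 3.2·17.0235^0.32 ≈ 7.9266.

(a) k_gold ≈ 17.0235; (b) y_gold ≈ 7.9266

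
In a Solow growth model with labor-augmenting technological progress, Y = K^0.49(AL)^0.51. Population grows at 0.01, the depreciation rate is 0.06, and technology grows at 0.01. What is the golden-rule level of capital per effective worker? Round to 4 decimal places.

k_gold ≈ 34.9418

Break-even investment rate: n + g + δ = 0.01 + 0.01 + 0.06 = 0.08.
Maximizing c = f(k) − (n+g+δ)·k gives f'(k) = n+g+δ, i.e. 0.49·k^(0.49−1) = 0.08, so k_gold = (0.49/0.08)^(1/0.51) ≈ 34.9418.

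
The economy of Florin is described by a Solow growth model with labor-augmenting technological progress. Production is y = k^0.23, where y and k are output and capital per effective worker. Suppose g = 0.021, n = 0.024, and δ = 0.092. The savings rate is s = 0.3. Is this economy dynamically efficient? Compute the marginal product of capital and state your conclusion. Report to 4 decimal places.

The effective depreciation rate is n + g + δ = 0.024 + 0.021 + 0.092 = 0.137.
Steady-state k*: s·k^0.23 = 0.137·k gives k* = (0.3/0.137)^(1/0.77) ≈ 2.7674.
MPK = 0.23·2.7674^(-0.77) ≈ 0.1050.
MPK < n+g+δ = 0.137, so the economy is dynamically inefficient (over-saving).

dynamically inefficient; MPK ≈ 0.1050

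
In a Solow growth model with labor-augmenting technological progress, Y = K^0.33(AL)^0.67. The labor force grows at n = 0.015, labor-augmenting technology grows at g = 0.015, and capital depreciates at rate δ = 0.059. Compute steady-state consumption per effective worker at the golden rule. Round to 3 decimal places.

Capital per effective worker breaks even when investment replaces (n + g + δ)·k; here n + g + δ = 0.089.
At the golden rule the marginal product of capital equals n+g+δ: 0.33·k^(0.33−1) = 0.089. Solving, k_gold = (0.33/0.089)^(1/0.67) ≈ 7.0703.
y_gold = 7.0703^0.33 ≈ 1.9068.
c_gold = y_gold − (n+g+δ)·k_gold = 1.9068 − 0.089·7.0703 ≈ 1.2776.

c_gold ≈ 1.278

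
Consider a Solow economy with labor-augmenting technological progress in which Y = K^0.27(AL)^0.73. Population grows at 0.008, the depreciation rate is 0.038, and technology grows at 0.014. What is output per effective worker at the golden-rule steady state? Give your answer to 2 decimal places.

y_gold ≈ 1.74

n + g + δ = 0.008 + 0.014 + 0.038 = 0.06.
Maximizing c = f(k) − (n+g+δ)·k gives f'(k) = n+g+δ, i.e. 0.27·k^(0.27−1) = 0.06, so k_gold = (0.27/0.06)^(1/0.73) ≈ 7.8490.
Output: y_gold = k_gold^0.27 = 7.8490^0.27 ≈ 1.7442.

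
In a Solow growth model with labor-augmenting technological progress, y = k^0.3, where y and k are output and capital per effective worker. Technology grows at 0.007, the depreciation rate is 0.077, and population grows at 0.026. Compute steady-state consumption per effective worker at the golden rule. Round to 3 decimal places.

c_gold ≈ 1.076

The effective depreciation rate is n + g + δ = 0.026 + 0.007 + 0.077 = 0.11.
Golden rule sets MPK = n+g+δ: 0.3·k^(0.3−1) = 0.11, so k_gold = (0.3/0.11)^(1/0.7) ≈ 4.1925.
y_gold = 4.1925^0.3 ≈ 1.5372.
c_gold = y_gold − (n+g+δ)·k_gold = 1.5372 − 0.11·4.1925 ≈ 1.0761.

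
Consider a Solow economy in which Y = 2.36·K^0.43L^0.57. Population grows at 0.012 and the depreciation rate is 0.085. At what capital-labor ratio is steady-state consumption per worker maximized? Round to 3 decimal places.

Break-even investment rate: n + δ = 0.012 + 0.085 = 0.097.
At the golden rule the marginal product of capital equals n+δ: 0.43·2.36·k^(0.43−1) = 0.097. Solving, k_gold = (0.43·2.36/0.097)^(1/0.57) ≈ 61.4876.

k_gold ≈ 61.488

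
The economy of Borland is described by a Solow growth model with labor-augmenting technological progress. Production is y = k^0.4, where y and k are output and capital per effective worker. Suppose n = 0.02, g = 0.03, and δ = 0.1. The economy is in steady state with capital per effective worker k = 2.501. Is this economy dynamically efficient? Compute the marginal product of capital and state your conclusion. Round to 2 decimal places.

dynamically efficient; MPK ≈ 0.23

Capital per effective worker breaks even when investment replaces (n + g + δ)·k; here n + g + δ = 0.15.
MPK = 0.4·k^(0.4−1) = 0.4·2.501^(-0.6) ≈ 0.2308.
MPK > 0.15, so the economy is dynamically efficient (under-saving).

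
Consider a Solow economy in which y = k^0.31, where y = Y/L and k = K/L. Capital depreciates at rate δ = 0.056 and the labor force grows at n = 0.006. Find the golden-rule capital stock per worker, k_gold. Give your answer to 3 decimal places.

k_gold ≈ 10.304

Break-even investment rate: n + δ = 0.006 + 0.056 = 0.062.
Maximizing c = f(k) − (n+δ)·k gives f'(k) = n+δ, i.e. 0.31·k^(0.31−1) = 0.062, so k_gold = (0.31/0.062)^(1/0.69) ≈ 10.3039.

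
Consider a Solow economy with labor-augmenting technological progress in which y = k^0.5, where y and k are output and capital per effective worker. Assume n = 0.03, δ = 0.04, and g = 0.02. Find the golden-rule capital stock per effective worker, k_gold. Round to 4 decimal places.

k_gold ≈ 30.8642

Capital per effective worker breaks even when investment replaces (n + g + δ)·k; here n + g + δ = 0.09.
Setting f'(k) = n+g+δ gives 0.5·k^(0.5−1) = 0.09, hence k_gold = (0.5/0.09)^(1/0.5) ≈ 30.8642.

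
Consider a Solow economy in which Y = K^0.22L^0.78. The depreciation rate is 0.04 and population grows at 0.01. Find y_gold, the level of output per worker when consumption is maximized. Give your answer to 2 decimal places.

y_gold ≈ 1.52

n + δ = 0.01 + 0.04 = 0.05.
At the golden rule the marginal product of capital equals n+δ: 0.22·k^(0.22−1) = 0.05. Solving, k_gold = (0.22/0.05)^(1/0.78) ≈ 6.6825.
Output: y_gold = k_gold^0.22 = 6.6825^0.22 ≈ 1.5188.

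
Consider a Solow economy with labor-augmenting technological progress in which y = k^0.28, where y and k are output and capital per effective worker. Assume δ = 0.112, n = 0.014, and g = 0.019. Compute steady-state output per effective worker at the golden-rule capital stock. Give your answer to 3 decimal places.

Break-even investment rate: n + g + δ = 0.014 + 0.019 + 0.112 = 0.145.
Golden rule sets MPK = n+g+δ: 0.28·k^(0.28−1) = 0.145, so k_gold = (0.28/0.145)^(1/0.72) ≈ 2.4942.
Output: y_gold = k_gold^0.28 = 2.4942^0.28 ≈ 1.2916.

y_gold ≈ 1.292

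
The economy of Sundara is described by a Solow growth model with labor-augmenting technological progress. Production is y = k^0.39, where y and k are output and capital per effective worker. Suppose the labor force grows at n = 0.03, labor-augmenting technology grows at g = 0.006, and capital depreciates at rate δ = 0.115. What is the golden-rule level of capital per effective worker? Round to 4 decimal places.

Capital per effective worker breaks even when investment replaces (n + g + δ)·k; here n + g + δ = 0.151.
At the golden rule the marginal product of capital equals n+g+δ: 0.39·k^(0.39−1) = 0.151. Solving, k_gold = (0.39/0.151)^(1/0.61) ≈ 4.7375.

k_gold ≈ 4.7375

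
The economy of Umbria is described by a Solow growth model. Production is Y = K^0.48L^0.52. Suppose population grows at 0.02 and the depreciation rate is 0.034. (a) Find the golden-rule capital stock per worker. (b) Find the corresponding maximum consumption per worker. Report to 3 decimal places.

The effective depreciation rate is n + δ = 0.02 + 0.034 = 0.054.
Golden rule sets MPK = n+δ: 0.48·k^(0.48−1) = 0.054, so k_gold = (0.48/0.054)^(1/0.52) ≈ 66.7893.
y_gold = 66.7893^0.48 ≈ 7.5138; c_gold = y_gold − 0.054·k_gold ≈ 3.9072.

(a) k_gold ≈ 66.789; (b) c_gold ≈ 3.907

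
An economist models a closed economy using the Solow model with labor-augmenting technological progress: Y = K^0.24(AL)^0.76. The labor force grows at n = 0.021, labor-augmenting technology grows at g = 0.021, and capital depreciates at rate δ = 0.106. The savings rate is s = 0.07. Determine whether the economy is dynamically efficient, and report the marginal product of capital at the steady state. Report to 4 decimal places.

dynamically efficient; MPK ≈ 0.5074

The effective depreciation rate is n + g + δ = 0.021 + 0.021 + 0.106 = 0.148.
Steady-state k*: s·k^0.24 = 0.148·k gives k* = (0.07/0.148)^(1/0.76) ≈ 0.3734.
MPK = 0.24·0.3734^(-0.76) ≈ 0.5074.
MPK > n+g+δ = 0.148, so the economy is dynamically efficient (under-saving).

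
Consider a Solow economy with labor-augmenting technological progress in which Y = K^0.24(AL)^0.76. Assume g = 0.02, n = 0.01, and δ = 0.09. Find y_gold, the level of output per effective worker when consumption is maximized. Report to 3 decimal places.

The effective depreciation rate is n + g + δ = 0.01 + 0.02 + 0.09 = 0.12.
Maximizing c = f(k) − (n+g+δ)·k gives f'(k) = n+g+δ, i.e. 0.24·k^(0.24−1) = 0.12, so k_gold = (0.24/0.12)^(1/0.76) ≈ 2.4894.
Output: y_gold = k_gold^0.24 = 2.4894^0.24 ≈ 1.2447.

y_gold ≈ 1.245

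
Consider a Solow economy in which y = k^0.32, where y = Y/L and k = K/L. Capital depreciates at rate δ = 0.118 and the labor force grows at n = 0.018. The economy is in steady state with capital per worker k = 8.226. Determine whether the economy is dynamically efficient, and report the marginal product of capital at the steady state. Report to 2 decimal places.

dynamically inefficient; MPK ≈ 0.08

The effective depreciation rate is n + δ = 0.018 + 0.118 = 0.136.
MPK = 0.32·k^(0.32−1) = 0.32·8.226^(-0.68) ≈ 0.0764.
MPK < 0.136, so the economy is dynamically inefficient (over-saving).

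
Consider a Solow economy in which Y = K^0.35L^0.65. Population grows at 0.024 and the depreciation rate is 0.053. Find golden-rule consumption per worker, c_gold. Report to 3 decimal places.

Break-even investment rate: n + δ = 0.024 + 0.053 = 0.077.
Golden rule sets MPK = n+δ: 0.35·k^(0.35−1) = 0.077, so k_gold = (0.35/0.077)^(1/0.65) ≈ 10.2721.
y_gold = 10.2721^0.35 ≈ 2.2599.
c_gold = y_gold − (n+δ)·k_gold = 2.2599 − 0.077·10.2721 ≈ 1.4689.

c_gold ≈ 1.469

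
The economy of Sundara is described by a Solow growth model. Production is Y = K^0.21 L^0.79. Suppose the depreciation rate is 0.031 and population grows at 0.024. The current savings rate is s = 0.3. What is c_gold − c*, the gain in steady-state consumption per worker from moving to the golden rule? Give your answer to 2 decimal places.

Δc ≈ 0.03

n + δ = 0.024 + 0.031 = 0.055.
Current steady state (s = 0.3): k* = (0.3/0.055)^(1/0.79) ≈ 8.5626, y* = 8.5626^0.21 ≈ 1.5698, c* = (1−0.3)·1.5698 ≈ 1.0989.
At the golden rule the marginal product of capital equals n+δ: 0.21·k^(0.21−1) = 0.055. Solving, k_gold = (0.21/0.055)^(1/0.79) ≈ 5.4516.
y_gold = 5.4516^0.21 ≈ 1.4278, c_gold = y_gold − 0.055·k_gold ≈ 1.1280.
Gain: Δc = 1.1280 − 1.0989 ≈ 0.0291.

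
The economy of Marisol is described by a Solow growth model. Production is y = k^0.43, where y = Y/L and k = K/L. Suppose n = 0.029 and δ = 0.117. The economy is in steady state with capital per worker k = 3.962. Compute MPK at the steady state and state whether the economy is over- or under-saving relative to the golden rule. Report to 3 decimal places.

under-saving; MPK ≈ 0.196

The effective depreciation rate is n + δ = 0.029 + 0.117 = 0.146.
MPK = 0.43·k^(0.43−1) = 0.43·3.962^(-0.57) ≈ 0.1962.
MPK > 0.146, so the economy is dynamically efficient (under-saving).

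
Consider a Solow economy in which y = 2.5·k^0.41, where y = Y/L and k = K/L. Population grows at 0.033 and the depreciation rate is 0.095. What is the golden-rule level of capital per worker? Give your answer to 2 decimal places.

k_gold ≈ 33.99

Break-even investment rate: n + δ = 0.033 + 0.095 = 0.128.
At the golden rule the marginal product of capital equals n+δ: 0.41·2.5·k^(0.41−1) = 0.128. Solving, k_gold = (0.41·2.5/0.128)^(1/0.59) ≈ 33.9922.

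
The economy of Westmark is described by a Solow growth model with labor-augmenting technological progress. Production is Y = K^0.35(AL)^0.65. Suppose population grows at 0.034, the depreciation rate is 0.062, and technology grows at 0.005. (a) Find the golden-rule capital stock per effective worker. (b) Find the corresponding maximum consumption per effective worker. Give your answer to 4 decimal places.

(a) k_gold ≈ 6.7667; (b) c_gold ≈ 1.2692

n + g + δ = 0.034 + 0.005 + 0.062 = 0.101.
Setting f'(k) = n+g+δ gives 0.35·k^(0.35−1) = 0.101, hence k_gold = (0.35/0.101)^(1/0.65) ≈ 6.7667.
y_gold = 6.7667^0.35 ≈ 1.9527; c_gold = y_gold − 0.101·k_gold ≈ 1.2692.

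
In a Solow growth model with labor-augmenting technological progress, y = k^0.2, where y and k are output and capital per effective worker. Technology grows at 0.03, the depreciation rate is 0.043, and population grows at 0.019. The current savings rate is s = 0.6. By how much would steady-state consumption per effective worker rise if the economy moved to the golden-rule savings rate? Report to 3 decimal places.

Δc ≈ 0.332

Capital per effective worker breaks even when investment replaces (n + g + δ)·k; here n + g + δ = 0.092.
Current steady state (s = 0.6): k* = (0.6/0.092)^(1/0.8) ≈ 10.4221, y* = 10.4221^0.2 ≈ 1.5981, c* = (1−0.6)·1.5981 ≈ 0.6392.
Maximizing c = f(k) − (n+g+δ)·k gives f'(k) = n+g+δ, i.e. 0.2·k^(0.2−1) = 0.092, so k_gold = (0.2/0.092)^(1/0.8) ≈ 2.6397.
y_gold = 2.6397^0.2 ≈ 1.2143, c_gold = y_gold − 0.092·k_gold ≈ 0.9714.
Gain: Δc = 0.9714 − 0.6392 ≈ 0.3322.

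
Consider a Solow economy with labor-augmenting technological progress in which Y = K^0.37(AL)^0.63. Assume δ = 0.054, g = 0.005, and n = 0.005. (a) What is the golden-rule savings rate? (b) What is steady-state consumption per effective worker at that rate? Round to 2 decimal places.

Capital per effective worker breaks even when investment replaces (n + g + δ)·k; here n + g + δ = 0.064.
For Cobb-Douglas, s_gold equals capital's share: s_gold = 0.37.
At the golden rule the marginal product of capital equals n+g+δ: 0.37·k^(0.37−1) = 0.064. Solving, k_gold = (0.37/0.064)^(1/0.63) ≈ 16.2016.
y_gold = 16.2016^0.37 ≈ 2.8024; c_gold = (1−0.37)·y_gold ≈ 1.7655.

(a) s_gold = 0.37; (b) c_gold ≈ 1.77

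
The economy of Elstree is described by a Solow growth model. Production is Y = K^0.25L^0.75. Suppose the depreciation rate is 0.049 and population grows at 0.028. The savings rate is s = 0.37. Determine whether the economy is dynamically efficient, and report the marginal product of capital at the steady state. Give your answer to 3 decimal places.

Break-even investment rate: n + δ = 0.028 + 0.049 = 0.077.
Steady-state k*: s·k^0.25 = 0.077·k gives k* = (0.37/0.077)^(1/0.75) ≈ 8.1086.
MPK = 0.25·8.1086^(-0.75) ≈ 0.0520.
MPK < n+δ = 0.077, so the economy is dynamically inefficient (over-saving).

dynamically inefficient; MPK ≈ 0.052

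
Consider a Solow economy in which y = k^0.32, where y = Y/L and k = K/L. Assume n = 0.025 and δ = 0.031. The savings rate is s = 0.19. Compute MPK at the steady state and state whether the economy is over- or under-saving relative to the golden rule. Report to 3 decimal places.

The effective depreciation rate is n + δ = 0.025 + 0.031 = 0.056.
Steady-state k*: s·k^0.32 = 0.056·k gives k* = (0.19/0.056)^(1/0.68) ≈ 6.0290.
MPK = 0.32·6.0290^(-0.68) ≈ 0.0943.
MPK > n+δ = 0.056, so the economy is dynamically efficient (under-saving).

under-saving; MPK ≈ 0.094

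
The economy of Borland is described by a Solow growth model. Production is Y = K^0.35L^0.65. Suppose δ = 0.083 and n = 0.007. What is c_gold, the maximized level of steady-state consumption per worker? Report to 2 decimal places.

c_gold ≈ 1.35

Capital per worker breaks even when investment replaces (n + δ)·k; here n + δ = 0.09.
Setting f'(k) = n+δ gives 0.35·k^(0.35−1) = 0.09, hence k_gold = (0.35/0.09)^(1/0.65) ≈ 8.0802.
y_gold = 8.0802^0.35 ≈ 2.0778.
c_gold = y_gold − (n+δ)·k_gold = 2.0778 − 0.09·8.0802 ≈ 1.3506.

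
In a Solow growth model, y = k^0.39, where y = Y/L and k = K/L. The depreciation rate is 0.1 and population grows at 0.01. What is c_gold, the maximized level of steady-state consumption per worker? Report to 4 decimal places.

c_gold ≈ 1.3701

Capital per worker breaks even when investment replaces (n + δ)·k; here n + δ = 0.11.
At the golden rule the marginal product of capital equals n+δ: 0.39·k^(0.39−1) = 0.11. Solving, k_gold = (0.39/0.11)^(1/0.61) ≈ 7.9635.
y_gold = 7.9635^0.39 ≈ 2.2461.
c_gold = y_gold − (n+δ)·k_gold = 2.2461 − 0.11·7.9635 ≈ 1.3701.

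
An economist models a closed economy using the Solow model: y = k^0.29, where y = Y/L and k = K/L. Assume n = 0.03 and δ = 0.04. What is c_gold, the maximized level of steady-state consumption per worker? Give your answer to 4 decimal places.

c_gold ≈ 1.2688

Break-even investment rate: n + δ = 0.03 + 0.04 = 0.07.
Golden rule sets MPK = n+δ: 0.29·k^(0.29−1) = 0.07, so k_gold = (0.29/0.07)^(1/0.71) ≈ 7.4035.
y_gold = 7.4035^0.29 ≈ 1.7870.
c_gold = y_gold − (n+δ)·k_gold = 1.7870 − 0.07·7.4035 ≈ 1.2688.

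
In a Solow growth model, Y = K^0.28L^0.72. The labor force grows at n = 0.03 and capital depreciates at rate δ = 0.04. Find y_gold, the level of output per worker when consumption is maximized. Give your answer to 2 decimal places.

y_gold ≈ 1.71

n + δ = 0.03 + 0.04 = 0.07.
Setting f'(k) = n+δ gives 0.28·k^(0.28−1) = 0.07, hence k_gold = (0.28/0.07)^(1/0.72) ≈ 6.8580.
Output: y_gold = k_gold^0.28 = 6.8580^0.28 ≈ 1.7145.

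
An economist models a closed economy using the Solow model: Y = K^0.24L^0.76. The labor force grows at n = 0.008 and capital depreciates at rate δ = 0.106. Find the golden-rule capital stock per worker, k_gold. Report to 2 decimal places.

n + δ = 0.008 + 0.106 = 0.114.
Golden rule sets MPK = n+δ: 0.24·k^(0.24−1) = 0.114, so k_gold = (0.24/0.114)^(1/0.76) ≈ 2.6632.

k_gold ≈ 2.66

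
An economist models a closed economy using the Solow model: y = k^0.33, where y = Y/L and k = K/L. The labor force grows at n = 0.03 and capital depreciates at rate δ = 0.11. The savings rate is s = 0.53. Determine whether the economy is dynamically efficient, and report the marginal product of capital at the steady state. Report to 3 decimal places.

Break-even investment rate: n + δ = 0.03 + 0.11 = 0.14.
Steady-state k*: s·k^0.33 = 0.14·k gives k* = (0.53/0.14)^(1/0.67) ≈ 7.2930.
MPK = 0.33·7.2930^(-0.67) ≈ 0.0872.
MPK < n+δ = 0.14, so the economy is dynamically inefficient (over-saving).

dynamically inefficient; MPK ≈ 0.087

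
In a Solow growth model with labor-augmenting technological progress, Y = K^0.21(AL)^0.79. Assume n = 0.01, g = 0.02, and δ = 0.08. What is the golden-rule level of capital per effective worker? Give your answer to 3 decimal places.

n + g + δ = 0.01 + 0.02 + 0.08 = 0.11.
Maximizing c = f(k) − (n+g+δ)·k gives f'(k) = n+g+δ, i.e. 0.21·k^(0.21−1) = 0.11, so k_gold = (0.21/0.11)^(1/0.79) ≈ 2.2671.

k_gold ≈ 2.267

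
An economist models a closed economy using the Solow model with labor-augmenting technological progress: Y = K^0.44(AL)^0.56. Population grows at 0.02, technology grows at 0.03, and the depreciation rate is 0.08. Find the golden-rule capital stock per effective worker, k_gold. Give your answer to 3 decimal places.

Capital per effective worker breaks even when investment replaces (n + g + δ)·k; here n + g + δ = 0.13.
Maximizing c = f(k) − (n+g+δ)·k gives f'(k) = n+g+δ, i.e. 0.44·k^(0.44−1) = 0.13, so k_gold = (0.44/0.13)^(1/0.56) ≈ 8.8217.

k_gold ≈ 8.822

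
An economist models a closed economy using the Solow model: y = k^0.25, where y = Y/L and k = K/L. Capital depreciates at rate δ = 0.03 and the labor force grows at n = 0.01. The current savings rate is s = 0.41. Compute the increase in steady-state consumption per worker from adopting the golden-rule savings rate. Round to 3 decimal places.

Capital per worker breaks even when investment replaces (n + δ)·k; here n + δ = 0.04.
Current steady state (s = 0.41): k* = (0.41/0.04)^(1/0.75) ≈ 22.2655, y* = 22.2655^0.25 ≈ 2.1722, c* = (1−0.41)·2.1722 ≈ 1.2816.
Golden rule sets MPK = n+δ: 0.25·k^(0.25−1) = 0.04, so k_gold = (0.25/0.04)^(1/0.75) ≈ 11.5126.
y_gold = 11.5126^0.25 ≈ 1.8420, c_gold = y_gold − 0.04·k_gold ≈ 1.3815.
Gain: Δc = 1.3815 − 1.2816 ≈ 0.0999.

Δc ≈ 0.100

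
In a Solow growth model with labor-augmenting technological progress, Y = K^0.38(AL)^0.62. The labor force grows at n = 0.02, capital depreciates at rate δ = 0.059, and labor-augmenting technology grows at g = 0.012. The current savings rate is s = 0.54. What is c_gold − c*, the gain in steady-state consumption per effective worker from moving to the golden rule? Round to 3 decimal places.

Δc ≈ 0.119

The effective depreciation rate is n + g + δ = 0.02 + 0.012 + 0.059 = 0.091.
Current steady state (s = 0.54): k* = (0.54/0.091)^(1/0.62) ≈ 17.6743, y* = 17.6743^0.38 ≈ 2.9784, c* = (1−0.54)·2.9784 ≈ 1.3701.
Golden rule sets MPK = n+g+δ: 0.38·k^(0.38−1) = 0.091, so k_gold = (0.38/0.091)^(1/0.62) ≈ 10.0276.
y_gold = 10.0276^0.38 ≈ 2.4013, c_gold = y_gold − 0.091·k_gold ≈ 1.4888.
Gain: Δc = 1.4888 − 1.3701 ≈ 0.1187.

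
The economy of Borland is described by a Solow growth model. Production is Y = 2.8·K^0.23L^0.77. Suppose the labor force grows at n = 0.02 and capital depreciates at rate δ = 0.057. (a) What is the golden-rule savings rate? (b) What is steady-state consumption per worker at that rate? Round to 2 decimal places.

The effective depreciation rate is n + δ = 0.02 + 0.057 = 0.077.
For Cobb-Douglas, s_gold equals capital's share: s_gold = 0.23.
Maximizing c = f(k) − (n+δ)·k gives f'(k) = n+δ, i.e. 0.23·2.8·k^(0.23−1) = 0.077, so k_gold = (0.23·2.8/0.077)^(1/0.77) ≈ 15.7731.
y_gold = 2.8·15.7731^0.23 ≈ 5.2805; c_gold = (1−0.23)·y_gold ≈ 4.0660.

(a) s_gold = 0.23; (b) c_gold ≈ 4.07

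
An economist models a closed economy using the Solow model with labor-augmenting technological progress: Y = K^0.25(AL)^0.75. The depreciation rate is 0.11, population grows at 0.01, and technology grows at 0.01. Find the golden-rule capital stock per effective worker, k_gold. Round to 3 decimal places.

n + g + δ = 0.01 + 0.01 + 0.11 = 0.13.
Setting f'(k) = n+g+δ gives 0.25·k^(0.25−1) = 0.13, hence k_gold = (0.25/0.13)^(1/0.75) ≈ 2.3915.

k_gold ≈ 2.391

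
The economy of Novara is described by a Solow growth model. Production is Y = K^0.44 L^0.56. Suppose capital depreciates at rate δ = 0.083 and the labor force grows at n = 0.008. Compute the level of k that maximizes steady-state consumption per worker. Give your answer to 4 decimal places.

Capital per worker breaks even when investment replaces (n + δ)·k; here n + δ = 0.091.
Golden rule sets MPK = n+δ: 0.44·k^(0.44−1) = 0.091, so k_gold = (0.44/0.091)^(1/0.56) ≈ 16.6787.

k_gold ≈ 16.6787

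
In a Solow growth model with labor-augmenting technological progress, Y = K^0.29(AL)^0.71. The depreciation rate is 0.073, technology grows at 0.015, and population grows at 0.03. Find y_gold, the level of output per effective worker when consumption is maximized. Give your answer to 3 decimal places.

Capital per effective worker breaks even when investment replaces (n + g + δ)·k; here n + g + δ = 0.118.
At the golden rule the marginal product of capital equals n+g+δ: 0.29·k^(0.29−1) = 0.118. Solving, k_gold = (0.29/0.118)^(1/0.71) ≈ 3.5483.
Output: y_gold = k_gold^0.29 = 3.5483^0.29 ≈ 1.4438.

y_gold ≈ 1.444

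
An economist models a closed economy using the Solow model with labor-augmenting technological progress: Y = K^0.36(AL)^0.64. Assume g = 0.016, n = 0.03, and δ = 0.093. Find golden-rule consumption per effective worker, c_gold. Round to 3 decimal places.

Break-even investment rate: n + g + δ = 0.03 + 0.016 + 0.093 = 0.139.
Maximizing c = f(k) − (n+g+δ)·k gives f'(k) = n+g+δ, i.e. 0.36·k^(0.36−1) = 0.139, so k_gold = (0.36/0.139)^(1/0.64) ≈ 4.4235.
y_gold = 4.4235^0.36 ≈ 1.7079.
c_gold = y_gold − (n+g+δ)·k_gold = 1.7079 − 0.139·4.4235 ≈ 1.0931.

c_gold ≈ 1.093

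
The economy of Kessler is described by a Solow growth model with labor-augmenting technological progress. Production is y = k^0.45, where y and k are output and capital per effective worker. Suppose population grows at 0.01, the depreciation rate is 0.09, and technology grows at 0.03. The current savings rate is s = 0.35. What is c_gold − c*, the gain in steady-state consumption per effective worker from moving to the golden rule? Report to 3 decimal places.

Capital per effective worker breaks even when investment replaces (n + g + δ)·k; here n + g + δ = 0.13.
Current steady state (s = 0.35): k* = (0.35/0.13)^(1/0.55) ≈ 6.0540, y* = 6.0540^0.45 ≈ 2.2486, c* = (1−0.35)·2.2486 ≈ 1.4616.
Golden rule sets MPK = n+g+δ: 0.45·k^(0.45−1) = 0.13, so k_gold = (0.45/0.13)^(1/0.55) ≈ 9.5607.
y_gold = 9.5607^0.45 ≈ 2.7620, c_gold = y_gold − 0.13·k_gold ≈ 1.5191.
Gain: Δc = 1.5191 − 1.4616 ≈ 0.0575.

Δc ≈ 0.057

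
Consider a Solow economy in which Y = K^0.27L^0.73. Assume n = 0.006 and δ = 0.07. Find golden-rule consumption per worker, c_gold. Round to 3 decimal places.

c_gold ≈ 1.167

The effective depreciation rate is n + δ = 0.006 + 0.07 = 0.076.
Golden rule sets MPK = n+δ: 0.27·k^(0.27−1) = 0.076, so k_gold = (0.27/0.076)^(1/0.73) ≈ 5.6778.
y_gold = 5.6778^0.27 ≈ 1.5982.
c_gold = y_gold − (n+δ)·k_gold = 1.5982 − 0.076·5.6778 ≈ 1.1667.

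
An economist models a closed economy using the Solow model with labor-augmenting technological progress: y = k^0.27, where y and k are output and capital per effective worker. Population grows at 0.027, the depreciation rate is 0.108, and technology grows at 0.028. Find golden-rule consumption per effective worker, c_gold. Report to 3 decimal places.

c_gold ≈ 0.880

The effective depreciation rate is n + g + δ = 0.027 + 0.028 + 0.108 = 0.163.
Setting f'(k) = n+g+δ gives 0.27·k^(0.27−1) = 0.163, hence k_gold = (0.27/0.163)^(1/0.73) ≈ 1.9964.
y_gold = 1.9964^0.27 ≈ 1.2052.
c_gold = y_gold − (n+g+δ)·k_gold = 1.2052 − 0.163·1.9964 ≈ 0.8798.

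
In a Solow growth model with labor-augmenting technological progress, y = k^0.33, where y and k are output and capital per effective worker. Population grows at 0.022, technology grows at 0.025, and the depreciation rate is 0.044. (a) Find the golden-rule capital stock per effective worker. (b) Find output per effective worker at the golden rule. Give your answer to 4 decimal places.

(a) k_gold ≈ 6.8396; (b) y_gold ≈ 1.8861

The effective depreciation rate is n + g + δ = 0.022 + 0.025 + 0.044 = 0.091.
Maximizing c = f(k) − (n+g+δ)·k gives f'(k) = n+g+δ, i.e. 0.33·k^(0.33−1) = 0.091, so k_gold = (0.33/0.091)^(1/0.67) ≈ 6.8396.
y_gold = 6.8396^0.33 ≈ 1.8861.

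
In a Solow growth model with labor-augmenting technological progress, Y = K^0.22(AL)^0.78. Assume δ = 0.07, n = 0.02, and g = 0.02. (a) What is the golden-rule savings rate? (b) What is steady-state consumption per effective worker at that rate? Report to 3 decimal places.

Break-even investment rate: n + g + δ = 0.02 + 0.02 + 0.07 = 0.11.
For Cobb-Douglas, s_gold equals capital's share: s_gold = 0.22.
Setting f'(k) = n+g+δ gives 0.22·k^(0.22−1) = 0.11, hence k_gold = (0.22/0.11)^(1/0.78) ≈ 2.4318.
y_gold = 2.4318^0.22 ≈ 1.2159; c_gold = (1−0.22)·y_gold ≈ 0.9484.

(a) s_gold = 0.220; (b) c_gold ≈ 0.948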